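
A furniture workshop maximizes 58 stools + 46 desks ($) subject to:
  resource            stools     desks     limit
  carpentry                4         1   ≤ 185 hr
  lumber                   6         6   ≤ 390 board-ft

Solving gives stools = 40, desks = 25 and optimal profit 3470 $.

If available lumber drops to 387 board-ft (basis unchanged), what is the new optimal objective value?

Check each constraint at x*: carpentry 185/185 (tight); lumber 390/390 (tight).
The binding rows give the dual system: 4·y_carpentry + 6·y_lumber = 58 and 1·y_carpentry + 6·y_lumber = 46.
This yields shadow prices y_carpentry = 4, y_lumber = 7.
Δz = y_lumber·Δb = 7 × (-3) = -21, so new z* = 3470 − 21 = 3449.

3449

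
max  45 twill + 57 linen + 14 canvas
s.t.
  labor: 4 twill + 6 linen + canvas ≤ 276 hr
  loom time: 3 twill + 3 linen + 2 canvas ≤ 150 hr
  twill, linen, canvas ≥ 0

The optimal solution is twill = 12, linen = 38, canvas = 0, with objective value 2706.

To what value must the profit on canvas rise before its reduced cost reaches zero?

20

Both labor and loom time are binding at x*.
From A_Bᵀ y = c: 4·y_labor + 3·y_loom time = 45; 6·y_labor + 3·y_loom time = 57.
Solving: y_labor = 6, y_loom time = 7.
canvas enters the basis when its profit ≥ yᵀa₃ = 6·1 + 7·2 = 20.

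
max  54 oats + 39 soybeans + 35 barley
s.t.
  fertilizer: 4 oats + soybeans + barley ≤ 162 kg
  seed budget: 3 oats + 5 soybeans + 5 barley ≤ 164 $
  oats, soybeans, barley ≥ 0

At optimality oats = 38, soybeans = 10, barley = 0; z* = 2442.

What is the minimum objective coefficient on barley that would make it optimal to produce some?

At the optimum: fertilizer uses 162 of 162 (binding); seed budget uses 164 of 164 (binding).
From A_Bᵀ y = c: 4·y_fertilizer + 3·y_seed budget = 54; 1·y_fertilizer + 5·y_seed budget = 39.
This yields shadow prices y_fertilizer = 9, y_seed budget = 6.
barley enters the basis when its profit ≥ yᵀa₃ = 9·1 + 6·5 = 39.

39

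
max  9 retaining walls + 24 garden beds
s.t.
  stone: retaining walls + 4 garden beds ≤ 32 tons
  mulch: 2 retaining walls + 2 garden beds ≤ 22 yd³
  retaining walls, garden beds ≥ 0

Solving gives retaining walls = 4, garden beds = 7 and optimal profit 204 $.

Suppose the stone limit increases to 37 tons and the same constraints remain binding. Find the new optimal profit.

Check each constraint at x*: stone 32/32 (tight); mulch 22/22 (tight).
Dual feasibility on the basic columns requires 1·y_stone + 2·y_mulch = 9, 4·y_stone + 2·y_mulch = 24.
This yields shadow prices y_stone = 5, y_mulch = 2.
Δz = y_stone·Δb = 5 × (5) = 25, so new z* = 204 + 25 = 229.

229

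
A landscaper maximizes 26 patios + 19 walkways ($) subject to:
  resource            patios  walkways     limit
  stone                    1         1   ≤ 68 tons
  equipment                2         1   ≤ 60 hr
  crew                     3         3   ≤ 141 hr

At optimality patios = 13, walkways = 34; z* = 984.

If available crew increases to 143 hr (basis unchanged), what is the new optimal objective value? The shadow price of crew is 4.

Δb = 2, so new z* = 984 + (4)·(2) = 984 + 8 = 992.

992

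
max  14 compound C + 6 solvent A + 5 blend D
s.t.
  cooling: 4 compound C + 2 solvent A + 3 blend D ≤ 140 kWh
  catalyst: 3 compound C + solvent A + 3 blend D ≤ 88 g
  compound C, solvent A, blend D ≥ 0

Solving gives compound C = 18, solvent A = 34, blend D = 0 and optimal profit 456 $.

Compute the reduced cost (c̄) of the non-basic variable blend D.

-7

At the optimum: cooling uses 140 of 140 (binding); catalyst uses 88 of 88 (binding).
Dual feasibility on the basic columns requires 4·y_cooling + 3·y_catalyst = 14, 2·y_cooling + 1·y_catalyst = 6.
Solving: y_cooling = 2, y_catalyst = 2.
Reduced cost of blend D: c₃ − yᵀa₃ = 5 − (2·3 + 2·3) = 5 − 12 = -7.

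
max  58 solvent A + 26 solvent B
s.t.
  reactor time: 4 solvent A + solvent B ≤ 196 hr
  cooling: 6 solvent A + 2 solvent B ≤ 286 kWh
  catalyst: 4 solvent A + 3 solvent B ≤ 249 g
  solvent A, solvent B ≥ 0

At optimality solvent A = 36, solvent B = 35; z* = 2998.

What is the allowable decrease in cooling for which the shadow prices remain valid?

Binding constraints: cooling, catalyst. The basis is B = [[6,2],[4,3]] with det 10.
Per unit decrease in cooling, x* moves by d = (-0.3, 0.4).
The basis stays optimal until solvent A reaches 0; allowable decrease = 120 kWh.

120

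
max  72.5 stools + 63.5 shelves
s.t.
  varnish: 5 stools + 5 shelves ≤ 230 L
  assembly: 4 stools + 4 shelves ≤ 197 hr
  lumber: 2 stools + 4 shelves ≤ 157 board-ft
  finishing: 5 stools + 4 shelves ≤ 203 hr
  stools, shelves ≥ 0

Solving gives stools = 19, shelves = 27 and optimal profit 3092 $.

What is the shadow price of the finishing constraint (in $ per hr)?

Binding: varnish and finishing. Non-binding: assembly (13 unused), lumber (11 unused).
Slack constraints have shadow price 0 (complementary slackness).
From A_Bᵀ y = c: 5·y_varnish + 5·y_finishing = 72.5; 5·y_varnish + 4·y_finishing = 63.5.
→ y_varnish = 5.5 and y_finishing = 9.
Shadow price of finishing = 9.

9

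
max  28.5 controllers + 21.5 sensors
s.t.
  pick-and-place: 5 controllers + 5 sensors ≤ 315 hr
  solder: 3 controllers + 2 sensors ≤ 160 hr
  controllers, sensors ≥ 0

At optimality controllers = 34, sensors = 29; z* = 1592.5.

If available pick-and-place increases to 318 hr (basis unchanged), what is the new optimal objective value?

1597

Check each constraint at x*: pick-and-place 315/315 (tight); solder 160/160 (tight).
From A_Bᵀ y = c: 5·y_pick-and-place + 3·y_solder = 28.5; 5·y_pick-and-place + 2·y_solder = 21.5.
This yields shadow prices y_pick-and-place = 1.5, y_solder = 7.
Δz = y_pick-and-place·Δb = 1.5 × (3) = 4.5, so new z* = 1592.5 + 4.5 = 1597.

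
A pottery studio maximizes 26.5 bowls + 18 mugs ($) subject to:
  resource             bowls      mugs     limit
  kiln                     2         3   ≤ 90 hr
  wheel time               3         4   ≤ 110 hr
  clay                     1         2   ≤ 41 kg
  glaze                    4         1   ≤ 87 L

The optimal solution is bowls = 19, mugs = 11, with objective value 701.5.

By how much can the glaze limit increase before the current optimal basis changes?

31.5

Binding constraints: clay, glaze. The basis is B = [[1,2],[4,1]] with det -7.
Per unit increase in glaze, x* moves by d = (0.2857, -0.1429).
The basis stays optimal until wheel time becomes binding; allowable increase = 31.5 L.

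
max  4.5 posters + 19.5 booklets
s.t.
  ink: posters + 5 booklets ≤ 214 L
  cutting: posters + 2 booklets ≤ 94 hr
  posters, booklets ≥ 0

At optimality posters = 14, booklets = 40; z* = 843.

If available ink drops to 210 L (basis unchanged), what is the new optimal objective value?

At the optimum: ink uses 214 of 214 (binding); cutting uses 94 of 94 (binding).
From A_Bᵀ y = c: 1·y_ink + 1·y_cutting = 4.5; 5·y_ink + 2·y_cutting = 19.5.
This yields shadow prices y_ink = 3.5, y_cutting = 1.
Δz = y_ink·Δb = 3.5 × (-4) = -14, so new z* = 843 − 14 = 829.

829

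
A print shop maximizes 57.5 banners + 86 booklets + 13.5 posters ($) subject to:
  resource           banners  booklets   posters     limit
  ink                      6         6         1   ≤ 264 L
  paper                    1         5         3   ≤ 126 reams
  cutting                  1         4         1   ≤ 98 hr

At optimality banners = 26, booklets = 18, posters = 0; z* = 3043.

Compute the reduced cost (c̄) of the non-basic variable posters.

At the optimum: ink uses 264 of 264 (binding); paper uses 116 of 126 (slack = 10); cutting uses 98 of 98 (binding).
By complementary slackness, y = 0 for the non-binding constraint.
Dual feasibility on the basic columns requires 6·y_ink + 1·y_cutting = 57.5, 6·y_ink + 4·y_cutting = 86.
Solving: y_ink = 8, y_cutting = 9.5.
Reduced cost of posters: c₃ − yᵀa₃ = 13.5 − (8·1 + 9.5·1) = 13.5 − 17.5 = -4.

-4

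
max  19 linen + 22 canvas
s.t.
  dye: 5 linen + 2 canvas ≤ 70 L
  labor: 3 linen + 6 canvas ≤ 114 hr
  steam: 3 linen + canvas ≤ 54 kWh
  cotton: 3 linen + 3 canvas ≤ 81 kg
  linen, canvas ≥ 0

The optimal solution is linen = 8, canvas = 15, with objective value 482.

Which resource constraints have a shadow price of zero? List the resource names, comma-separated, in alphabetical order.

dye: 70/70 (binding)
labor: 114/114 (binding)
steam: 39/54 (slack 15)
cotton: 69/81 (slack 12)
By complementary slackness, a constraint with positive slack has shadow price 0 → cotton, steam.

cotton, steam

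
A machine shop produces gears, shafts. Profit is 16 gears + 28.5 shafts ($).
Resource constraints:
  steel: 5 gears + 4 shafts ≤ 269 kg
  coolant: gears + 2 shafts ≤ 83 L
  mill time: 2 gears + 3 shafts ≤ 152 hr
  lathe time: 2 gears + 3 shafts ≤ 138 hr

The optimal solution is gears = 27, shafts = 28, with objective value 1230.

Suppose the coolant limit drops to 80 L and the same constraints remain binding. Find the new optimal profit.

Check each constraint at x*: steel 247/269 (slack 22); coolant 83/83 (tight); mill time 138/152 (slack 14); lathe time 138/138 (tight).
Slack constraints have shadow price 0 (complementary slackness).
The binding rows give the dual system: 1·y_coolant + 2·y_lathe time = 16 and 2·y_coolant + 3·y_lathe time = 28.5.
Solving: y_coolant = 9, y_lathe time = 3.5.
Δz = y_coolant·Δb = 9 × (-3) = -27, so new z* = 1230 − 27 = 1203.

1203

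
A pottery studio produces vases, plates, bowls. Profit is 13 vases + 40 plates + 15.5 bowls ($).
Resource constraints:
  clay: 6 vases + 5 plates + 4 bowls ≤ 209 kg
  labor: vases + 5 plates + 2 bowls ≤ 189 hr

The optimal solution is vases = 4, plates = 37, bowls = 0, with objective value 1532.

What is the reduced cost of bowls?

Both clay and labor are binding at x*.
Dual feasibility on the basic columns requires 6·y_clay + 1·y_labor = 13, 5·y_clay + 5·y_labor = 40.
→ y_clay = 1 and y_labor = 7.
Reduced cost of bowls: c₃ − yᵀa₃ = 15.5 − (1·4 + 7·2) = 15.5 − 18 = -2.5.

-2.5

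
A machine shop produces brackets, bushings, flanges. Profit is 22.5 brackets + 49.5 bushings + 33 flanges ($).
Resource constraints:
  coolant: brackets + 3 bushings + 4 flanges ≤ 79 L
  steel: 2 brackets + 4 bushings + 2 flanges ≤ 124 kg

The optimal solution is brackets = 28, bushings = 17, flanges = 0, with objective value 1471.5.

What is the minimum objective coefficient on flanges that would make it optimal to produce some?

36

Check each constraint at x*: coolant 79/79 (tight); steel 124/124 (tight).
Dual feasibility on the basic columns requires 1·y_coolant + 2·y_steel = 22.5, 3·y_coolant + 4·y_steel = 49.5.
This yields shadow prices y_coolant = 4.5, y_steel = 9.
flanges enters the basis when its profit ≥ yᵀa₃ = 4.5·4 + 9·2 = 36.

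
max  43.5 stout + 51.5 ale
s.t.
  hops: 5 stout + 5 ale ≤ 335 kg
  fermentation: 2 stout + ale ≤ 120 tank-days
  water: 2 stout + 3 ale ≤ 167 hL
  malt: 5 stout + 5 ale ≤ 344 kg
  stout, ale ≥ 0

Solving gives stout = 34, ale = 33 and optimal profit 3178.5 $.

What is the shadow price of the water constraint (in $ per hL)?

8

Binding: hops and water. Non-binding: fermentation (19 unused), malt (9 unused).
Slack constraints have shadow price 0 (complementary slackness).
From A_Bᵀ y = c: 5·y_hops + 2·y_water = 43.5; 5·y_hops + 3·y_water = 51.5.
This yields shadow prices y_hops = 5.5, y_water = 8.
Shadow price of water = 8.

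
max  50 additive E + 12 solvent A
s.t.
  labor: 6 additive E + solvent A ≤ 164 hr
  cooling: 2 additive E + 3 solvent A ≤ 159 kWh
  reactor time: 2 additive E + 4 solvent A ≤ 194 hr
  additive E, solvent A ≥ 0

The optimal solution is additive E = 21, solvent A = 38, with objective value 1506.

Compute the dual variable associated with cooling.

0

Check each constraint at x*: labor 164/164 (tight); cooling 156/159 (slack 3); reactor time 194/194 (tight).
Slack constraints have shadow price 0 (complementary slackness).
Dual feasibility on the basic columns requires 6·y_labor + 2·y_reactor time = 50, 1·y_labor + 4·y_reactor time = 12.
This yields shadow prices y_labor = 8, y_reactor time = 1.
Shadow price of cooling = 0.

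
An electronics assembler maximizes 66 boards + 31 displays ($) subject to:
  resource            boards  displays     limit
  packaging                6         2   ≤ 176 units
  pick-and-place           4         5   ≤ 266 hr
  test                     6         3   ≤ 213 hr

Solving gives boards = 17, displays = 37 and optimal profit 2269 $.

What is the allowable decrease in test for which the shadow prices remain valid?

Binding constraints: packaging, test. The basis is B = [[6,2],[6,3]] with det 6.
Per unit decrease in test, x* moves by d = (0.3333, -1).
The basis stays optimal until displays reaches 0; allowable decrease = 37 hr.

37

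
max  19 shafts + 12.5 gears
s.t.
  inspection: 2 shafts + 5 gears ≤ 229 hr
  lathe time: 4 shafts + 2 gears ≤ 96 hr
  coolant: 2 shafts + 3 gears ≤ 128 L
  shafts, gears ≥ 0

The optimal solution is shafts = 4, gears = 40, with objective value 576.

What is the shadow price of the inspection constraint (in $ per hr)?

Binding: lathe time and coolant. Non-binding: inspection (21 unused).
Since inspection is not tight, its dual is 0.
The binding rows give the dual system: 4·y_lathe time + 2·y_coolant = 19 and 2·y_lathe time + 3·y_coolant = 12.5.
→ y_lathe time = 4 and y_coolant = 1.5.
Shadow price of inspection = 0.

0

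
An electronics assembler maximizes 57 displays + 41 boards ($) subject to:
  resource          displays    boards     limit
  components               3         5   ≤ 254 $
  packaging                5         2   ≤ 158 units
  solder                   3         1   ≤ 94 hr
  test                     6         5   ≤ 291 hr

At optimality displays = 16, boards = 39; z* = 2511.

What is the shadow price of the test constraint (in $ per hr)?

Binding: packaging and test. Non-binding: components (11 unused), solder (7 unused).
By complementary slackness, y = 0 for the non-binding constraints.
The binding rows give the dual system: 5·y_packaging + 6·y_test = 57 and 2·y_packaging + 5·y_test = 41.
→ y_packaging = 3 and y_test = 7.
Shadow price of test = 7.

7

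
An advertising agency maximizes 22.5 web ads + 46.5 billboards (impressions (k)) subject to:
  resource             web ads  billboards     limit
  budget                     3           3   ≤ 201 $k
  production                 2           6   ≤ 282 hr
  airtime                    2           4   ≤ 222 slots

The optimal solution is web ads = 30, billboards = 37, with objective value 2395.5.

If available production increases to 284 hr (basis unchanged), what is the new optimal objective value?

2407.5

At the optimum: budget uses 201 of 201 (binding); production uses 282 of 282 (binding); airtime uses 208 of 222 (slack = 14).
Slack constraints have shadow price 0 (complementary slackness).
The binding rows give the dual system: 3·y_budget + 2·y_production = 22.5 and 3·y_budget + 6·y_production = 46.5.
→ y_budget = 3.5 and y_production = 6.
Δz = y_production·Δb = 6 × (2) = 12, so new z* = 2395.5 + 12 = 2407.5.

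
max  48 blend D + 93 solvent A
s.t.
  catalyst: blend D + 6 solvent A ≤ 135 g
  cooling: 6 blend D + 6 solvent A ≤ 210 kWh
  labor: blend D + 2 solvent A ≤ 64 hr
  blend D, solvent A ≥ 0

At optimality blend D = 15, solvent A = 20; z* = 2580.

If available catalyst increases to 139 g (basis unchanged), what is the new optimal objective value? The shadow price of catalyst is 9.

Δb = 4, so new z* = 2580 + (9)·(4) = 2580 + 36 = 2616.

2616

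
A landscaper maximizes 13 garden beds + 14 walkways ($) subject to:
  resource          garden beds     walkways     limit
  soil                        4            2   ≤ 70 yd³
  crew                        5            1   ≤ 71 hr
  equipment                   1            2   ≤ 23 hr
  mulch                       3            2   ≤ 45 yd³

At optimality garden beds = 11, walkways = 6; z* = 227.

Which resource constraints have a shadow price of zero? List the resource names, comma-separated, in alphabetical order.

crew, soil

soil: 56/70 (slack 14)
crew: 61/71 (slack 10)
equipment: 23/23 (binding)
mulch: 45/45 (binding)
By complementary slackness, a constraint with positive slack has shadow price 0 → crew, soil.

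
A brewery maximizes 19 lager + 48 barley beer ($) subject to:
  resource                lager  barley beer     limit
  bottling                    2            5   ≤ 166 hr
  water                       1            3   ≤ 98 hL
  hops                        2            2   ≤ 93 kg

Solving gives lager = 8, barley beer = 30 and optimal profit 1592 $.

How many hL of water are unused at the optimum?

0

water used = 1·8 + 3·30 = 98; slack = 98 − 98 = 0.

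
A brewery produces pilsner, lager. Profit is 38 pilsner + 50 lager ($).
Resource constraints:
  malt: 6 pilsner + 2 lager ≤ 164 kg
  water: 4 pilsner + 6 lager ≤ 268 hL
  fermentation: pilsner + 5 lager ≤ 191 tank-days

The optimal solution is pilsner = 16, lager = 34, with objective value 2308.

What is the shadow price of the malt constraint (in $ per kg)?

1

At the optimum: malt uses 164 of 164 (binding); water uses 268 of 268 (binding); fermentation uses 186 of 191 (slack = 5).
By complementary slackness, y = 0 for the non-binding constraint.
The binding rows give the dual system: 6·y_malt + 4·y_water = 38 and 2·y_malt + 6·y_water = 50.
This yields shadow prices y_malt = 1, y_water = 8.
Shadow price of malt = 1.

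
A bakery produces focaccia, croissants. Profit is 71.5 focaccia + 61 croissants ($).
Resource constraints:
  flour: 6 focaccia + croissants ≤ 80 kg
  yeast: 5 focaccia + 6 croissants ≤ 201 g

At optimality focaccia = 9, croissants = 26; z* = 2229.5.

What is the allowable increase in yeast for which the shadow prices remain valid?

Binding constraints: flour, yeast. The basis is B = [[6,1],[5,6]] with det 31.
Per unit increase in yeast, x* moves by d = (-0.0323, 0.1935).
The basis stays optimal until focaccia reaches 0; allowable increase = 279 g.

279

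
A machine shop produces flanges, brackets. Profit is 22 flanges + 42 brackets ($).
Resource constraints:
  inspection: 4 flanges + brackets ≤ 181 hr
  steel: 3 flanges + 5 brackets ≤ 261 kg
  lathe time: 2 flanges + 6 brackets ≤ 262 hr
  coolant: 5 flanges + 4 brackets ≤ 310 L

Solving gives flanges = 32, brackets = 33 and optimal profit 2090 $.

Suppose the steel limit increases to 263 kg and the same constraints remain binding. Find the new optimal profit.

At the optimum: inspection uses 161 of 181 (slack = 20); steel uses 261 of 261 (binding); lathe time uses 262 of 262 (binding); coolant uses 292 of 310 (slack = 18).
Slack constraints have shadow price 0 (complementary slackness).
The binding rows give the dual system: 3·y_steel + 2·y_lathe time = 22 and 5·y_steel + 6·y_lathe time = 42.
This yields shadow prices y_steel = 6, y_lathe time = 2.
Δz = y_steel·Δb = 6 × (2) = 12, so new z* = 2090 + 12 = 2102.

2102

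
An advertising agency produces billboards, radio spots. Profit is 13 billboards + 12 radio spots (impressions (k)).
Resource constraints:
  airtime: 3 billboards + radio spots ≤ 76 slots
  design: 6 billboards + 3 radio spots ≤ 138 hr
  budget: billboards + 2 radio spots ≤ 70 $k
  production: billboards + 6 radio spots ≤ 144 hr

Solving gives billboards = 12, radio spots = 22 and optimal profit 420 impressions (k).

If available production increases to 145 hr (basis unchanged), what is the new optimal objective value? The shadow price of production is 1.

Δb = 1, so new z* = 420 + (1)·(1) = 420 + 1 = 421.

421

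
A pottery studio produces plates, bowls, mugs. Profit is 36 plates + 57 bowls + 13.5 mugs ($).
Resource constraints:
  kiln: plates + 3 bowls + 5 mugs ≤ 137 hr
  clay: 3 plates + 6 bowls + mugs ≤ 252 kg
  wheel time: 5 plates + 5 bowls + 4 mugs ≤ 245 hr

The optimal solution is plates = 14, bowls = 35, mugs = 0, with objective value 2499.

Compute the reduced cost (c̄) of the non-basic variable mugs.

-5.5

At the optimum: kiln uses 119 of 137 (slack = 18); clay uses 252 of 252 (binding); wheel time uses 245 of 245 (binding).
Since kiln is not tight, its dual is 0.
From A_Bᵀ y = c: 3·y_clay + 5·y_wheel time = 36; 6·y_clay + 5·y_wheel time = 57.
Solving: y_clay = 7, y_wheel time = 3.
Reduced cost of mugs: c₃ − yᵀa₃ = 13.5 − (7·1 + 3·4) = 13.5 − 19 = -5.5.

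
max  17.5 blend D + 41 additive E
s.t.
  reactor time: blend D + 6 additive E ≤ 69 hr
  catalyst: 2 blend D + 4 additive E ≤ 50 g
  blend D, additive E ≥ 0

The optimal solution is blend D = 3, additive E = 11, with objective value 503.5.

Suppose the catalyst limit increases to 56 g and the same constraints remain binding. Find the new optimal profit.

Both reactor time and catalyst are binding at x*.
Dual feasibility on the basic columns requires 1·y_reactor time + 2·y_catalyst = 17.5, 6·y_reactor time + 4·y_catalyst = 41.
→ y_reactor time = 1.5 and y_catalyst = 8.
Δz = y_catalyst·Δb = 8 × (6) = 48, so new z* = 503.5 + 48 = 551.5.

551.5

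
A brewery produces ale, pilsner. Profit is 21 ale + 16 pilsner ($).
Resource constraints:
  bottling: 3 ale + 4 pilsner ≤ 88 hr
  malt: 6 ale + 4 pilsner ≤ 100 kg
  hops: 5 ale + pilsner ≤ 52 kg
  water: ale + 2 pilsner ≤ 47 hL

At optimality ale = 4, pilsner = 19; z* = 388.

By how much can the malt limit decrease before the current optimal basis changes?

Binding constraints: bottling, malt. The basis is B = [[3,4],[6,4]] with det -12.
Per unit decrease in malt, x* moves by d = (-0.3333, 0.25).
The basis stays optimal until ale reaches 0; allowable decrease = 12 kg.

12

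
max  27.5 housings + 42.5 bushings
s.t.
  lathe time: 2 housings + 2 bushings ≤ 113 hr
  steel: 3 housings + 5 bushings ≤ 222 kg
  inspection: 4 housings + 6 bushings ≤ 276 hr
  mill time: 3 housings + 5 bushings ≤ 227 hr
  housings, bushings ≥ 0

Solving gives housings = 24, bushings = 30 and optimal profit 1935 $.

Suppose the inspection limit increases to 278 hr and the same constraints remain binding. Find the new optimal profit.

At the optimum: lathe time uses 108 of 113 (slack = 5); steel uses 222 of 222 (binding); inspection uses 276 of 276 (binding); mill time uses 222 of 227 (slack = 5).
By complementary slackness, y = 0 for the non-binding constraints.
Dual feasibility on the basic columns requires 3·y_steel + 4·y_inspection = 27.5, 5·y_steel + 6·y_inspection = 42.5.
→ y_steel = 2.5 and y_inspection = 5.
Δz = y_inspection·Δb = 5 × (2) = 10, so new z* = 1935 + 10 = 1945.

1945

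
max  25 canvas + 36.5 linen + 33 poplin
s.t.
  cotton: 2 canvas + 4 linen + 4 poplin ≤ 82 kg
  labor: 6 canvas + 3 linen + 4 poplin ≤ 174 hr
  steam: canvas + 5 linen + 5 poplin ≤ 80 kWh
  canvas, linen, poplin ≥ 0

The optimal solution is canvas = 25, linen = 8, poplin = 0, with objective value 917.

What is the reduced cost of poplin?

-5

Binding: cotton and labor. Non-binding: steam (15 unused).
Since steam is not tight, its dual is 0.
The binding rows give the dual system: 2·y_cotton + 6·y_labor = 25 and 4·y_cotton + 3·y_labor = 36.5.
→ y_cotton = 8 and y_labor = 1.5.
Reduced cost of poplin: c₃ − yᵀa₃ = 33 − (8·4 + 1.5·4) = 33 − 38 = -5.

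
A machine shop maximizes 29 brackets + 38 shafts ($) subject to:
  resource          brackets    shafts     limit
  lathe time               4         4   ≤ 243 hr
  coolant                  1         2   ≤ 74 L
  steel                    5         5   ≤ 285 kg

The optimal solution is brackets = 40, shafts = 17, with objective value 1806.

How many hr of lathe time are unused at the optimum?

lathe time used = 4·40 + 4·17 = 228; slack = 243 − 228 = 15.

15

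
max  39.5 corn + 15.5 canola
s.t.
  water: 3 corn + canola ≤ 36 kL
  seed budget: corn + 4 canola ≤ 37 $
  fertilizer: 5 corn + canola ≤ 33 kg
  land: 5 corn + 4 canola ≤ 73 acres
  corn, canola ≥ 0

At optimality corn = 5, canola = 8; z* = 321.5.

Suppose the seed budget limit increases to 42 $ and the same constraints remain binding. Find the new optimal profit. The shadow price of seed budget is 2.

Δb = 5, so new z* = 321.5 + (2)·(5) = 321.5 + 10 = 331.5.

331.5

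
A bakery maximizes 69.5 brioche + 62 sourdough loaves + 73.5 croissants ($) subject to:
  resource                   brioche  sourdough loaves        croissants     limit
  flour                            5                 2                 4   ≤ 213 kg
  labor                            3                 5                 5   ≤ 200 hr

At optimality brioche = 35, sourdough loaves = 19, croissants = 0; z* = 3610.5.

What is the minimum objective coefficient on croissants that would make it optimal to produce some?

79

Both flour and labor are binding at x*.
The binding rows give the dual system: 5·y_flour + 3·y_labor = 69.5 and 2·y_flour + 5·y_labor = 62.
→ y_flour = 8.5 and y_labor = 9.
croissants enters the basis when its profit ≥ yᵀa₃ = 8.5·4 + 9·5 = 79.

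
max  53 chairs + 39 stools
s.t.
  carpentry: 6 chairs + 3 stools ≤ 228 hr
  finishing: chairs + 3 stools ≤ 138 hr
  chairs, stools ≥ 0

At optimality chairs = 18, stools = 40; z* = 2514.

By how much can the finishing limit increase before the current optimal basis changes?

90

Binding constraints: carpentry, finishing. The basis is B = [[6,3],[1,3]] with det 15.
Per unit increase in finishing, x* moves by d = (-0.2, 0.4).
The basis stays optimal until chairs reaches 0; allowable increase = 90 hr.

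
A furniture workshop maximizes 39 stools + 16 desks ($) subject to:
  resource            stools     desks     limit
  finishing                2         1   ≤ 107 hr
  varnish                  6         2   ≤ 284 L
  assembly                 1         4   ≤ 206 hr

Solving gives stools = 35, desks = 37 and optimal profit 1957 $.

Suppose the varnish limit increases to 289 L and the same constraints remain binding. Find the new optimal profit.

1974.5

At the optimum: finishing uses 107 of 107 (binding); varnish uses 284 of 284 (binding); assembly uses 183 of 206 (slack = 23).
By complementary slackness, y = 0 for the non-binding constraint.
From A_Bᵀ y = c: 2·y_finishing + 6·y_varnish = 39; 1·y_finishing + 2·y_varnish = 16.
This yields shadow prices y_finishing = 9, y_varnish = 3.5.
Δz = y_varnish·Δb = 3.5 × (5) = 17.5, so new z* = 1957 + 17.5 = 1974.5.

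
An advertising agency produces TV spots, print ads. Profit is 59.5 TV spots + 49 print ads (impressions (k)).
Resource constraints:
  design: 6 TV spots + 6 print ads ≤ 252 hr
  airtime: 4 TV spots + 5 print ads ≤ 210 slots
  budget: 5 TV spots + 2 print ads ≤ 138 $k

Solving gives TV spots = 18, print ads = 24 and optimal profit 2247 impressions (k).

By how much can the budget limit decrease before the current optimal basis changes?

Binding constraints: design, budget. The basis is B = [[6,6],[5,2]] with det -18.
Per unit decrease in budget, x* moves by d = (-0.3333, 0.3333).
The basis stays optimal until TV spots reaches 0; allowable decrease = 54 $k.

54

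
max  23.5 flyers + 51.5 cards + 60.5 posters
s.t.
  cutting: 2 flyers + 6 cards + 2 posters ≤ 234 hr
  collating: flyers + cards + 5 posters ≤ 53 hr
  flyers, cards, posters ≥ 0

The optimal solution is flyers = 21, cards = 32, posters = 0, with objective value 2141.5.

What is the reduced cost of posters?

-1

At the optimum: cutting uses 234 of 234 (binding); collating uses 53 of 53 (binding).
Dual feasibility on the basic columns requires 2·y_cutting + 1·y_collating = 23.5, 6·y_cutting + 1·y_collating = 51.5.
→ y_cutting = 7 and y_collating = 9.5.
Reduced cost of posters: c₃ − yᵀa₃ = 60.5 − (7·2 + 9.5·5) = 60.5 − 61.5 = -1.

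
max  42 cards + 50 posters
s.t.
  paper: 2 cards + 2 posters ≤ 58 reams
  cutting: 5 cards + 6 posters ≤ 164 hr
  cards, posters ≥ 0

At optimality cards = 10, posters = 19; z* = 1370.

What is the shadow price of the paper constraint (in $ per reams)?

At the optimum: paper uses 58 of 58 (binding); cutting uses 164 of 164 (binding).
From A_Bᵀ y = c: 2·y_paper + 5·y_cutting = 42; 2·y_paper + 6·y_cutting = 50.
Solving: y_paper = 1, y_cutting = 8.
Shadow price of paper = 1.

1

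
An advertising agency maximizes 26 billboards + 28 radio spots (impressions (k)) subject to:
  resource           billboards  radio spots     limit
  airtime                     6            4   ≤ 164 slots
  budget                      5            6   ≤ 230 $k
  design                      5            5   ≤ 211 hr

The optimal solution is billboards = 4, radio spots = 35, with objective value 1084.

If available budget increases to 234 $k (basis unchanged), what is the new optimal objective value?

Check each constraint at x*: airtime 164/164 (tight); budget 230/230 (tight); design 195/211 (slack 16).
By complementary slackness, y = 0 for the non-binding constraint.
The binding rows give the dual system: 6·y_airtime + 5·y_budget = 26 and 4·y_airtime + 6·y_budget = 28.
Solving: y_airtime = 1, y_budget = 4.
Δz = y_budget·Δb = 4 × (4) = 16, so new z* = 1084 + 16 = 1100.

1100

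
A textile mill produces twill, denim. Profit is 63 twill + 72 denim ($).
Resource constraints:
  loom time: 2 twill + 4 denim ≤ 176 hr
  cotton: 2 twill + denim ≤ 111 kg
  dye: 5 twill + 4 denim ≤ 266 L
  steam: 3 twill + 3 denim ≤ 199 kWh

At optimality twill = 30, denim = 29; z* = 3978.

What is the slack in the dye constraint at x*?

dye used = 5·30 + 4·29 = 266; slack = 266 − 266 = 0.

0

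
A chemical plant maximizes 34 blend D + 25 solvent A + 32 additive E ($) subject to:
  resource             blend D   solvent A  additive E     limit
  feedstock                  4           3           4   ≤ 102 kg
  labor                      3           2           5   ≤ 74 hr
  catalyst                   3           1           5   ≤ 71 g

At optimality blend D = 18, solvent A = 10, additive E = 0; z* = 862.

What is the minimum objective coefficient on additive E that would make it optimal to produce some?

At the optimum: feedstock uses 102 of 102 (binding); labor uses 74 of 74 (binding); catalyst uses 64 of 71 (slack = 7).
By complementary slackness, y = 0 for the non-binding constraint.
From A_Bᵀ y = c: 4·y_feedstock + 3·y_labor = 34; 3·y_feedstock + 2·y_labor = 25.
Solving: y_feedstock = 7, y_labor = 2.
additive E enters the basis when its profit ≥ yᵀa₃ = 7·4 + 2·5 = 38.

38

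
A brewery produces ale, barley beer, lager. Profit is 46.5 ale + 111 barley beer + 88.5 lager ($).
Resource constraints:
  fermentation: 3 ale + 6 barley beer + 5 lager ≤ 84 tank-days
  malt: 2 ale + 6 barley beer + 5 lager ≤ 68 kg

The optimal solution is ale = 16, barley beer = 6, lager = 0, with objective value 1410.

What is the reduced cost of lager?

Check each constraint at x*: fermentation 84/84 (tight); malt 68/68 (tight).
Dual feasibility on the basic columns requires 3·y_fermentation + 2·y_malt = 46.5, 6·y_fermentation + 6·y_malt = 111.
→ y_fermentation = 9.5 and y_malt = 9.
Reduced cost of lager: c₃ − yᵀa₃ = 88.5 − (9.5·5 + 9·5) = 88.5 − 92.5 = -4.

-4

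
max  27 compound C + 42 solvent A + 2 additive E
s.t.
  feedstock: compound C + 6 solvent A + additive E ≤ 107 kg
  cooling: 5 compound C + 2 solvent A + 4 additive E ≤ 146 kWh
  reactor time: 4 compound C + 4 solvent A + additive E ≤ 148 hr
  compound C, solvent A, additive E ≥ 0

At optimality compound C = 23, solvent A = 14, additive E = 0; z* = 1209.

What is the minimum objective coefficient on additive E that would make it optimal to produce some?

9

Binding: feedstock and reactor time. Non-binding: cooling (3 unused).
Since cooling is not tight, its dual is 0.
Dual feasibility on the basic columns requires 1·y_feedstock + 4·y_reactor time = 27, 6·y_feedstock + 4·y_reactor time = 42.
This yields shadow prices y_feedstock = 3, y_reactor time = 6.
additive E enters the basis when its profit ≥ yᵀa₃ = 3·1 + 6·1 = 9.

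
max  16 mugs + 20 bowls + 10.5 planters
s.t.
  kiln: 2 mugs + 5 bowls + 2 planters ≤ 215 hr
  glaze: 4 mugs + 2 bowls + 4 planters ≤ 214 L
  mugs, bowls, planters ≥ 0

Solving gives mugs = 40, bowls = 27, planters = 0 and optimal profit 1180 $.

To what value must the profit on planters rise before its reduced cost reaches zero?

16

Check each constraint at x*: kiln 215/215 (tight); glaze 214/214 (tight).
Dual feasibility on the basic columns requires 2·y_kiln + 4·y_glaze = 16, 5·y_kiln + 2·y_glaze = 20.
This yields shadow prices y_kiln = 3, y_glaze = 2.5.
planters enters the basis when its profit ≥ yᵀa₃ = 3·2 + 2.5·4 = 16.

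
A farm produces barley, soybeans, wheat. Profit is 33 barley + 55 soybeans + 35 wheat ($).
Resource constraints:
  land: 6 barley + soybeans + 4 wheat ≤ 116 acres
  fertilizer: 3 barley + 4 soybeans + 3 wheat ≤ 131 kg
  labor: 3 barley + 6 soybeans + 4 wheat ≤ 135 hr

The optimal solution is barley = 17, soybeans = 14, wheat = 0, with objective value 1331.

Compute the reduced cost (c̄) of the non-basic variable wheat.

Check each constraint at x*: land 116/116 (tight); fertilizer 107/131 (slack 24); labor 135/135 (tight).
By complementary slackness, y = 0 for the non-binding constraint.
The binding rows give the dual system: 6·y_land + 3·y_labor = 33 and 1·y_land + 6·y_labor = 55.
This yields shadow prices y_land = 1, y_labor = 9.
Reduced cost of wheat: c₃ − yᵀa₃ = 35 − (1·4 + 9·4) = 35 − 40 = -5.

-5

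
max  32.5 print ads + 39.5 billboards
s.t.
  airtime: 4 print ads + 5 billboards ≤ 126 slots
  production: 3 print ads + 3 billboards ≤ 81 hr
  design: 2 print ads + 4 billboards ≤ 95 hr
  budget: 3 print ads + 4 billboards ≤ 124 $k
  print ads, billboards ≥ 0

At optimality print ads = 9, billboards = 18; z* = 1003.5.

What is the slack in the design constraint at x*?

design used = 2·9 + 4·18 = 90; slack = 95 − 90 = 5.

5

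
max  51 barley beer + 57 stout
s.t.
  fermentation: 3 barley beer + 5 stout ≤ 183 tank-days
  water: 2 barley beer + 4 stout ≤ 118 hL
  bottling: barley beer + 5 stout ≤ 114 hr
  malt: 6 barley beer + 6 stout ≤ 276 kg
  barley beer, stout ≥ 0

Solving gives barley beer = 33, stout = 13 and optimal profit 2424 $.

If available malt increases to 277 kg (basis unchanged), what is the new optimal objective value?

2431.5

Binding: water and malt. Non-binding: fermentation (19 unused), bottling (16 unused).
Since fermentation, bottling are not tight, their duals are 0.
Dual feasibility on the basic columns requires 2·y_water + 6·y_malt = 51, 4·y_water + 6·y_malt = 57.
Solving: y_water = 3, y_malt = 7.5.
Δz = y_malt·Δb = 7.5 × (1) = 7.5, so new z* = 2424 + 7.5 = 2431.5.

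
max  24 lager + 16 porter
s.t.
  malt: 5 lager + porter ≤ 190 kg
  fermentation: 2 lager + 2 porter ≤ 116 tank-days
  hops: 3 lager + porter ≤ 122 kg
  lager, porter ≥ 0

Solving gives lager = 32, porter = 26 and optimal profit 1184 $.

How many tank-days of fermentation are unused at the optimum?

fermentation used = 2·32 + 2·26 = 116; slack = 116 − 116 = 0.

0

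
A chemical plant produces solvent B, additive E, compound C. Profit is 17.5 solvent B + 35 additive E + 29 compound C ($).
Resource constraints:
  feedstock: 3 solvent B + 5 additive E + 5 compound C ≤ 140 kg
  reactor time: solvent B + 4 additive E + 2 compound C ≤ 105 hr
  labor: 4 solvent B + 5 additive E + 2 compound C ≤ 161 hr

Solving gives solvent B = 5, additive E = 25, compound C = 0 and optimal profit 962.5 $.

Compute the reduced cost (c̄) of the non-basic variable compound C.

-1

At the optimum: feedstock uses 140 of 140 (binding); reactor time uses 105 of 105 (binding); labor uses 145 of 161 (slack = 16).
By complementary slackness, y = 0 for the non-binding constraint.
The binding rows give the dual system: 3·y_feedstock + 1·y_reactor time = 17.5 and 5·y_feedstock + 4·y_reactor time = 35.
→ y_feedstock = 5 and y_reactor time = 2.5.
Reduced cost of compound C: c₃ − yᵀa₃ = 29 − (5·5 + 2.5·2) = 29 − 30 = -1.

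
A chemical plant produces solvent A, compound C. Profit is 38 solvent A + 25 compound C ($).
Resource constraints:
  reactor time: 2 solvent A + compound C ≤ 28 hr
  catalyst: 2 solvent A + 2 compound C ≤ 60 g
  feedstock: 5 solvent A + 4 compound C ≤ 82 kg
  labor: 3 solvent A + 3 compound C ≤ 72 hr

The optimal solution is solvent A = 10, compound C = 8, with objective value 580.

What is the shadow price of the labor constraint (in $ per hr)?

Binding: reactor time and feedstock. Non-binding: catalyst (24 unused), labor (18 unused).
By complementary slackness, y = 0 for the non-binding constraints.
The binding rows give the dual system: 2·y_reactor time + 5·y_feedstock = 38 and 1·y_reactor time + 4·y_feedstock = 25.
This yields shadow prices y_reactor time = 9, y_feedstock = 4.
Shadow price of labor = 0.

0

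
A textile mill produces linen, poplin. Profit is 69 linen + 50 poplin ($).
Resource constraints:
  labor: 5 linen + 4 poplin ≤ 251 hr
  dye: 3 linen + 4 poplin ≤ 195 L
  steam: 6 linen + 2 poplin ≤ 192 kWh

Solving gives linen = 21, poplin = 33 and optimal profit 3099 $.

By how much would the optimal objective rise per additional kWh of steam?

7

Binding: dye and steam. Non-binding: labor (14 unused).
Slack constraints have shadow price 0 (complementary slackness).
Dual feasibility on the basic columns requires 3·y_dye + 6·y_steam = 69, 4·y_dye + 2·y_steam = 50.
This yields shadow prices y_dye = 9, y_steam = 7.
Shadow price of steam = 7.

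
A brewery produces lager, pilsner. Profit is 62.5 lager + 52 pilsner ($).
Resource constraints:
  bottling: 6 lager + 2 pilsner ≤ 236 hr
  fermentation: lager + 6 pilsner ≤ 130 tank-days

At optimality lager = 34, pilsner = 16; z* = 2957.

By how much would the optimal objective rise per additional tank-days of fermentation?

5.5

Check each constraint at x*: bottling 236/236 (tight); fermentation 130/130 (tight).
From A_Bᵀ y = c: 6·y_bottling + 1·y_fermentation = 62.5; 2·y_bottling + 6·y_fermentation = 52.
Solving: y_bottling = 9.5, y_fermentation = 5.5.
Shadow price of fermentation = 5.5.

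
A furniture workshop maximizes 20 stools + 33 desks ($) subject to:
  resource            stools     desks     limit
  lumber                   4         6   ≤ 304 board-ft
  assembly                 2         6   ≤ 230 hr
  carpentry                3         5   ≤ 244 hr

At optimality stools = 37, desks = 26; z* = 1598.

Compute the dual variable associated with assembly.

At the optimum: lumber uses 304 of 304 (binding); assembly uses 230 of 230 (binding); carpentry uses 241 of 244 (slack = 3).
Slack constraints have shadow price 0 (complementary slackness).
The binding rows give the dual system: 4·y_lumber + 2·y_assembly = 20 and 6·y_lumber + 6·y_assembly = 33.
→ y_lumber = 4.5 and y_assembly = 1.
Shadow price of assembly = 1.

1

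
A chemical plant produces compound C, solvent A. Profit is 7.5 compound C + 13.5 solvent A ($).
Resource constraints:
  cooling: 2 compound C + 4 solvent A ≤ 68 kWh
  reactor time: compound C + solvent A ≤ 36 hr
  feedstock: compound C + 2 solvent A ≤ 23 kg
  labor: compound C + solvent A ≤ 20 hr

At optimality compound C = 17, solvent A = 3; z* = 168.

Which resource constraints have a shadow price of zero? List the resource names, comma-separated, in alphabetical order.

cooling: 46/68 (slack 22)
reactor time: 20/36 (slack 16)
feedstock: 23/23 (binding)
labor: 20/20 (binding)
By complementary slackness, a constraint with positive slack has shadow price 0 → cooling, reactor time.

cooling, reactor time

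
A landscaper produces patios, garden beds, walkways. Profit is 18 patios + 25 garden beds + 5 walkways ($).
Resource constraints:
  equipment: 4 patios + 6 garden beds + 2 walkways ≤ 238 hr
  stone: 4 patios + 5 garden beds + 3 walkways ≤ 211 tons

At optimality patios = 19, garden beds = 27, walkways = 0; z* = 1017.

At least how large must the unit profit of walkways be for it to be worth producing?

At the optimum: equipment uses 238 of 238 (binding); stone uses 211 of 211 (binding).
The binding rows give the dual system: 4·y_equipment + 4·y_stone = 18 and 6·y_equipment + 5·y_stone = 25.
Solving: y_equipment = 2.5, y_stone = 2.
walkways enters the basis when its profit ≥ yᵀa₃ = 2.5·2 + 2·3 = 11.

11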